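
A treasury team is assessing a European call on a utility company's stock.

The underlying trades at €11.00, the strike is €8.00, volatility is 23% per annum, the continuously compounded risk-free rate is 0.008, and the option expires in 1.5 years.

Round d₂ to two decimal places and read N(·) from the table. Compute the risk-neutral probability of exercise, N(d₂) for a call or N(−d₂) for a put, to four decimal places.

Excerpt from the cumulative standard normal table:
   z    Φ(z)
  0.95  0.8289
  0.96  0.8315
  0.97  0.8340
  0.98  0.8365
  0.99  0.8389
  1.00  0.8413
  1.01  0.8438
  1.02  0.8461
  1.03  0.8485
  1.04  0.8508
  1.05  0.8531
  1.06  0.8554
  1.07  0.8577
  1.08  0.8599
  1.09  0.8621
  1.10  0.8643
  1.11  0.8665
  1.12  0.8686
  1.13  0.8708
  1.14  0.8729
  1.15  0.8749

T = 1.5;  σ√T = 0.2817
d₁ = [ln(11/8) + (0.008 + 0.23²/2)·1.5] / 0.2817 = [0.3185 + 0.0517] / 0.2817 = 1.3140 → 1.31
d₂ = d₁ − σ√T = 1.3140 − 0.2817 = 1.0323 → 1.03
Risk-neutral Pr[S_T > K] = N(d₂) = N(1.03) = 0.8485

0.8485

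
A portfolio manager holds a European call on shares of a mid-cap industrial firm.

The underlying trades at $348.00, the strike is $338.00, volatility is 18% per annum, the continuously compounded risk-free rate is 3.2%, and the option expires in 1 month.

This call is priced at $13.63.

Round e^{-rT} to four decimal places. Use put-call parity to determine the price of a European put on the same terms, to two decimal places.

e^(−rT) = e^(−0.032·0.08333) = 0.9973
Put-call parity: C − P = S − K·e^(−rT) = 348 − 338·0.9973 = 348 − 337.0874 = 10.9126
P = C − (C − P) = 13.63 − (10.9126) = 2.7174

$2.72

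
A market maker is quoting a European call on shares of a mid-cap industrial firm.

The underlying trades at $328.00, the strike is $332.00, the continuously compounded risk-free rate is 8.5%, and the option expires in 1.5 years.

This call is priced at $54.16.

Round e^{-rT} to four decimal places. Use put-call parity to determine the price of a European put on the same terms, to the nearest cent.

e^(−rT) = e^(−0.085·1.5) = 0.8803
Put-call parity: C − P = S − K·e^(−rT) = 328 − 332·0.8803 = 328 − 292.2596 = 35.7404
P = C − (C − P) = 54.16 − (35.7404) = 18.4196

$18.42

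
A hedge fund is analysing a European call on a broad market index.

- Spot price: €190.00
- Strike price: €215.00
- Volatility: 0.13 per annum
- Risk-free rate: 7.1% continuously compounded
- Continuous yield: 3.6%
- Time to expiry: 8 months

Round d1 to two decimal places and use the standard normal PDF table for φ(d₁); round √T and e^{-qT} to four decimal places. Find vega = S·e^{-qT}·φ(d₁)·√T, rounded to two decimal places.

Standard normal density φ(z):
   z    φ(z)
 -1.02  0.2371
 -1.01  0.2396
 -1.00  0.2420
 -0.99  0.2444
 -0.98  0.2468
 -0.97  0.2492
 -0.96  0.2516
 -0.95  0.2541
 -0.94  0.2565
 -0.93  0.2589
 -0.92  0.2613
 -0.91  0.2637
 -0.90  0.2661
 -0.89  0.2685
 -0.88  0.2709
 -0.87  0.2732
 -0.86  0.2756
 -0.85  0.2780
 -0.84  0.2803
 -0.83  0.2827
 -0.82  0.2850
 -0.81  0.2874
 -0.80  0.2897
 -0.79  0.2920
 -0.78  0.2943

40.67

σ√T = 0.13 × 0.8165 = 0.1061
d₁ = [ln(190/215) + (0.071 − 0.036 + 0.13²/2)·0.6667] / 0.1061 = [-0.1236 + 0.0290] / 0.1061 = -0.8917 which rounds to -0.89
√T = √0.6667 = 0.8165
φ(d₁) = φ(-0.89) = 0.2685
e^(−qT) = e^(−0.036·0.6667) = 0.9763
vega = S·e^(−qT)·φ(d₁)·√T = 190·0.9763·0.2685·0.8165 = 40.6666
(The put has the same vega.)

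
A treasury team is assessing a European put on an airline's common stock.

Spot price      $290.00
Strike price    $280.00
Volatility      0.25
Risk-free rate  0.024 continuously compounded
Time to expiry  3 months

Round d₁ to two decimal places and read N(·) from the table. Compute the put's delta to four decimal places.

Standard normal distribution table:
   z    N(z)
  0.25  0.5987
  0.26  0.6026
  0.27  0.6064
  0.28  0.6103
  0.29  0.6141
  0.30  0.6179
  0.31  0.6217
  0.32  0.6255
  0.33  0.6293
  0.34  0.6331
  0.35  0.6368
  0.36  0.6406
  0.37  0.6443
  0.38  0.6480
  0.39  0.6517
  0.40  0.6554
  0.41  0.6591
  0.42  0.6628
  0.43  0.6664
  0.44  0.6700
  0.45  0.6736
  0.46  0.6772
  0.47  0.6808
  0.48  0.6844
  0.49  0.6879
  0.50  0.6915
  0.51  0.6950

σ√T = 0.25·√0.25 = 0.1250
d₁ = [ln(290/280) + (0.024 + 0.25²/2)·0.25] / 0.1250 = [0.0351 + 0.0138] / 0.1250 = 0.3912 → 0.39
N(d₁) = N(0.39) = 0.6517
Δ_put = N(d₁) − 1 = 0.6517 − 1 = -0.3483

-0.3483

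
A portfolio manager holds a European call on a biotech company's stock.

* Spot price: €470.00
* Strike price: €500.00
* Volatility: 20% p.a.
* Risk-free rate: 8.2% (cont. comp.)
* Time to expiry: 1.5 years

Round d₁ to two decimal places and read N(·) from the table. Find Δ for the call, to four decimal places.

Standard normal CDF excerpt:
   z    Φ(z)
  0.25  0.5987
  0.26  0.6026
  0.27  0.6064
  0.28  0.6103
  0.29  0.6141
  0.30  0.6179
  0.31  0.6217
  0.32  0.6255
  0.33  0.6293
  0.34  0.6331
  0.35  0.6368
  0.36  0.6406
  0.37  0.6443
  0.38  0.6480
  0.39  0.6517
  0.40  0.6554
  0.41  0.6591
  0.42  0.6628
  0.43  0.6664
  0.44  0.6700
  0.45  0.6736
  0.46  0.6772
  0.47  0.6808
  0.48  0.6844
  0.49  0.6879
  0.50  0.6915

0.6443

T = 1.5;  σ√T = 0.2449
ln(S/K) + (r + σ²/2)T = ln(470/500) + (0.082 + 0.2²/2)·1.5 = -0.0619 + 0.1530 = 0.0911
d₁ = 0.0911 / 0.2449 = 0.3720 ⇒ 0.37
N(d₁) = N(0.37) = 0.6443
Δ_call = N(d₁) = 0.6443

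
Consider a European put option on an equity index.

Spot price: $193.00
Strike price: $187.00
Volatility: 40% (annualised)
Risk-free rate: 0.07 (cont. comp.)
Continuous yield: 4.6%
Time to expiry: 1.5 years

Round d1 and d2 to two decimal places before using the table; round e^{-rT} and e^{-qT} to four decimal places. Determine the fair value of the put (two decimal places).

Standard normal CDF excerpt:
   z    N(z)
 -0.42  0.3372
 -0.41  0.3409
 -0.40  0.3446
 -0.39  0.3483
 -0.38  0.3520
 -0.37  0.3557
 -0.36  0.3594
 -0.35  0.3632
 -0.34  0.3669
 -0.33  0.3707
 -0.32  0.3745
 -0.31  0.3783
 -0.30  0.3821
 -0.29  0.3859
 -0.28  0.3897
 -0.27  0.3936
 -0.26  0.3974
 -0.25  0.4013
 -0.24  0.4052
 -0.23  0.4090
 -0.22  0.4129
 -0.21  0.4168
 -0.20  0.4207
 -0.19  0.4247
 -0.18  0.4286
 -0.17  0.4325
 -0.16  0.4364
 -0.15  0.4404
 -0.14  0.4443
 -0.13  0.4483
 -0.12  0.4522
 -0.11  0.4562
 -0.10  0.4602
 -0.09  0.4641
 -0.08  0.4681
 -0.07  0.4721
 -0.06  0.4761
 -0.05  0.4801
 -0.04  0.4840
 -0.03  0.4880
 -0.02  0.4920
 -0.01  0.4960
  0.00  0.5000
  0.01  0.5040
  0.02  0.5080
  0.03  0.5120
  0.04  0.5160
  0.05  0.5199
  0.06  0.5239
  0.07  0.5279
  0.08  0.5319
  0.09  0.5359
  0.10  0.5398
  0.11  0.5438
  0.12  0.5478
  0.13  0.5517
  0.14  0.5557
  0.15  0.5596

T = 1.5;  σ√T = 0.4899
d₁ = [ln(193/187) + (0.07 − 0.046 + ½·0.4²)·1.5] / (σ√T) = (0.0316 + 0.1560) / 0.4899 = 0.3829 which rounds to 0.38
d₂ = 0.3829 − 0.4899 = -0.1070 which rounds to -0.11
e^(−qT) = e^(−0.046·1.5) = 0.9333;  e^(−rT) = e^(−0.07·1.5) = 0.9003
N(−d₂) = N(0.11) = 0.5438;  N(−d₁) = N(-0.38) = 0.3520
P = 187·0.9003·0.5438 − 193·0.9333·0.3520 = 91.5520 − 63.4047 = 28.1474

$28.15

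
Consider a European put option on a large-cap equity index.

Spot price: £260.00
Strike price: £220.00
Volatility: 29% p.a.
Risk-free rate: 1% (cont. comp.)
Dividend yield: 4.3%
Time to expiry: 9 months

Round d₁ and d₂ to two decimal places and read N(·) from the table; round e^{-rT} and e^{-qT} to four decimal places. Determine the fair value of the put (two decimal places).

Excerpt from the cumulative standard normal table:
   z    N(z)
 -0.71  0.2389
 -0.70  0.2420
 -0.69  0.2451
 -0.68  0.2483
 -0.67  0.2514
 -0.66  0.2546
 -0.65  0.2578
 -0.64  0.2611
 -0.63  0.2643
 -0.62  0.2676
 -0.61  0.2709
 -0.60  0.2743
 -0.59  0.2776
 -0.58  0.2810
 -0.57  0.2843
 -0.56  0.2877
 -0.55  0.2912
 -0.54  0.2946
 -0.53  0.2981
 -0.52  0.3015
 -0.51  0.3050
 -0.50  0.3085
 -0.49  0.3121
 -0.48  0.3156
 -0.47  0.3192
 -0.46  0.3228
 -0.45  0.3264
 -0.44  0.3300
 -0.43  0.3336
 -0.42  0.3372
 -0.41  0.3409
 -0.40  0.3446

σ√T = 0.29·√0.75 = 0.2511
d₁ = [ln(260/220) + (0.01 − 0.043 + 0.29²/2)·0.75] / 0.2511 = [0.1671 + 0.0068] / 0.2511 = 0.6922 which rounds to 0.69
d₂ = d₁ − σ√T = 0.6922 − 0.2511 = 0.4410 which rounds to 0.44
exp(−qT) = exp(−0.043·0.75) = 0.9683;  exp(−rT) = exp(−0.01·0.75) = 0.9925
N(−d₂) = N(-0.44) = 0.3300;  N(−d₁) = N(-0.69) = 0.2451
P = 220·0.9925·0.3300 − 260·0.9683·0.2451 = 72.0555 − 61.7059 = 10.3496

£10.35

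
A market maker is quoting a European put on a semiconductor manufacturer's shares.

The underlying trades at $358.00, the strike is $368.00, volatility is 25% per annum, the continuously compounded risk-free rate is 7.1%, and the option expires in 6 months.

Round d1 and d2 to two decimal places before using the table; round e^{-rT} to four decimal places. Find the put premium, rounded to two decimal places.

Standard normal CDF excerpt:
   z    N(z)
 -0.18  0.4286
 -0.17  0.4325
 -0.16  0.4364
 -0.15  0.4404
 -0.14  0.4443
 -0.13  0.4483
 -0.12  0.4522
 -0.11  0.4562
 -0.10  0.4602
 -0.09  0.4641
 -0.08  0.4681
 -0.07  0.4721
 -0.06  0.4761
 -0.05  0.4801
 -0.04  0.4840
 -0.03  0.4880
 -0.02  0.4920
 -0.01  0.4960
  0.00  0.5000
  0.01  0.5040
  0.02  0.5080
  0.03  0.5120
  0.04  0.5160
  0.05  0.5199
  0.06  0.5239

σ√T = 0.25·√0.5 = 0.1768
ln(S/K) + (r + σ²/2)T = ln(358/368) + (0.071 + 0.25²/2)·0.5 = -0.0275 + 0.0511 = 0.0236
d₁ = 0.0236 / 0.1768 = 0.1334 ⇒ 0.13
d₂ = d₁ − σ√T = 0.1334 − 0.1768 = -0.0434 ⇒ -0.04
exp(−rT) = exp(−0.071·0.5) = 0.9651
N(−d₂) = N(0.04) = 0.5160;  N(−d₁) = N(-0.13) = 0.4483
P = 368·0.9651·0.5160 − 358·0.4483 = 183.2609 − 160.4914 = 22.7695

$22.77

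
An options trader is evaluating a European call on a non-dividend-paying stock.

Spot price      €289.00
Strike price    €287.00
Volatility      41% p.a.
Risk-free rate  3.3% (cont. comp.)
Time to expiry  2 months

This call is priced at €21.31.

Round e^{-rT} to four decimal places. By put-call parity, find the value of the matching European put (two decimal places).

exp(−rT) = exp(−0.033·0.1667) = 0.9945
Put-call parity: C − P = S − K·e^(−rT) = 289 − 287·0.9945 = 289 − 285.4215 = 3.5785
P = C − (C − P) = 21.31 − (3.5785) = 17.7315

€17.73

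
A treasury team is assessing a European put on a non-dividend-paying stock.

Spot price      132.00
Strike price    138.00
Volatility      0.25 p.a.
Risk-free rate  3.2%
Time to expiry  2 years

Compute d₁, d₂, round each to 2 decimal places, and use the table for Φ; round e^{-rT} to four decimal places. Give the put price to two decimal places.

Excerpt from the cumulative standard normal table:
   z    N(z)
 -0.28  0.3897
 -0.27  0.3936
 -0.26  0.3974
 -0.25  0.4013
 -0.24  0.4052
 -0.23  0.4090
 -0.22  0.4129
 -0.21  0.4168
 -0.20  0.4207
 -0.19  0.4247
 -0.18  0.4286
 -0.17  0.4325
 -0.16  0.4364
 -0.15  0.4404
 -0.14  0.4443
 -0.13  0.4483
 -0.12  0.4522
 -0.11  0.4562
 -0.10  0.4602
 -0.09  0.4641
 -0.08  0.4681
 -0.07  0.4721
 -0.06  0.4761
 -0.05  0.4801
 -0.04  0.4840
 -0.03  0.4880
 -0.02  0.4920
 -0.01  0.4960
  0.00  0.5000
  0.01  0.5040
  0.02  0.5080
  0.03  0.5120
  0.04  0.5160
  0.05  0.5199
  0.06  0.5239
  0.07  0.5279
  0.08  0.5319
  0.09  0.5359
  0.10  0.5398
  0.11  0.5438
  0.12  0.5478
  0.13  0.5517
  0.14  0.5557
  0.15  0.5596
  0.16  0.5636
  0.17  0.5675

16.92

σ√T = 0.25·√2 = 0.3536
ln(S/K) + (r + σ²/2)T = ln(132/138) + (0.032 + 0.25²/2)·2 = -0.0445 + 0.1265 = 0.0820
d₁ = 0.0820 / 0.3536 = 0.2321 → 0.23
d₂ = d₁ − σ√T = 0.2321 − 0.3536 = -0.1215 → -0.12
e^(−rT) = e^(−0.032·2) = 0.9380
N(−d₂) = N(0.12) = 0.5478;  N(−d₁) = N(-0.23) = 0.4090
P = 138·0.9380·0.5478 − 132·0.4090 = 70.9094 − 53.9880 = 16.9214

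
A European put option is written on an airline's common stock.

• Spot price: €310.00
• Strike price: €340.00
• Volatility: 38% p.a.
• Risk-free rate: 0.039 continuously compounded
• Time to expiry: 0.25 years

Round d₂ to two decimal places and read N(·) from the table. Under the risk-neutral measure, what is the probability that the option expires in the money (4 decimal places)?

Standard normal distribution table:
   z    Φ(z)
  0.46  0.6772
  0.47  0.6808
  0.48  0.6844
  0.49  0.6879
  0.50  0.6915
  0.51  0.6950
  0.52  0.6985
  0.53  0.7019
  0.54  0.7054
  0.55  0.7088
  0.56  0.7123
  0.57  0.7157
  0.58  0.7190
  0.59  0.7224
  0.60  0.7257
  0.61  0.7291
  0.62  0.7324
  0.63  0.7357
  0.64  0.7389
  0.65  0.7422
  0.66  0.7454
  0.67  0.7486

σ√T = 0.38 × 0.5000 = 0.1900
d₁ = [ln(310/340) + (0.039 + 0.38²/2)·0.25] / 0.1900 = [-0.0924 + 0.0278] / 0.1900 = -0.3399 which rounds to -0.34
d₂ = d₁ − σ√T = -0.3399 − 0.1900 = -0.5299 which rounds to -0.53
Pr(exercise) under Q = N(−d₂) = N(0.53) = 0.7019

0.7019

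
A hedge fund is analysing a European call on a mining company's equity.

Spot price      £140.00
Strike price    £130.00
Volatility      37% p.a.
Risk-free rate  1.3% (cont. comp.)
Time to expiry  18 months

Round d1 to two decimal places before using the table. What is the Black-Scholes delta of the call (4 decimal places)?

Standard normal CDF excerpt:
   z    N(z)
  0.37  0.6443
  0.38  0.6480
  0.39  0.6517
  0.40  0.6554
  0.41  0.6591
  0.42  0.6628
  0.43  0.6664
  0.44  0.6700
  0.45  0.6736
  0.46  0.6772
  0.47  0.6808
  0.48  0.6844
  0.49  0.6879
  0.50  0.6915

0.6664

σ√T = 0.37 × 1.2247 = 0.4532
ln(S/K) + (r + σ²/2)T = ln(140/130) + (0.013 + 0.37²/2)·1.5 = 0.0741 + 0.1222 = 0.1963
d₁ = 0.1963 / 0.4532 = 0.4331 ≈ 0.43
N(d₁) = N(0.43) = 0.6664
Δ_call = N(d₁) = 0.6664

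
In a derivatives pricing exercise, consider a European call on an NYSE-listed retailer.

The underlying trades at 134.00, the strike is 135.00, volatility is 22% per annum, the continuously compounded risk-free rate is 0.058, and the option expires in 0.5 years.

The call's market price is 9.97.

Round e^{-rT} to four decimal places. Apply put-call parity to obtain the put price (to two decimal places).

e^(−rT) = e^(−0.058·0.5) = 0.9714
Put-call parity: C − P = S − K·e^(−rT) = 134 − 135·0.9714 = 134 − 131.1390 = 2.8610
P = C − (C − P) = 9.97 − (2.8610) = 7.1090

7.11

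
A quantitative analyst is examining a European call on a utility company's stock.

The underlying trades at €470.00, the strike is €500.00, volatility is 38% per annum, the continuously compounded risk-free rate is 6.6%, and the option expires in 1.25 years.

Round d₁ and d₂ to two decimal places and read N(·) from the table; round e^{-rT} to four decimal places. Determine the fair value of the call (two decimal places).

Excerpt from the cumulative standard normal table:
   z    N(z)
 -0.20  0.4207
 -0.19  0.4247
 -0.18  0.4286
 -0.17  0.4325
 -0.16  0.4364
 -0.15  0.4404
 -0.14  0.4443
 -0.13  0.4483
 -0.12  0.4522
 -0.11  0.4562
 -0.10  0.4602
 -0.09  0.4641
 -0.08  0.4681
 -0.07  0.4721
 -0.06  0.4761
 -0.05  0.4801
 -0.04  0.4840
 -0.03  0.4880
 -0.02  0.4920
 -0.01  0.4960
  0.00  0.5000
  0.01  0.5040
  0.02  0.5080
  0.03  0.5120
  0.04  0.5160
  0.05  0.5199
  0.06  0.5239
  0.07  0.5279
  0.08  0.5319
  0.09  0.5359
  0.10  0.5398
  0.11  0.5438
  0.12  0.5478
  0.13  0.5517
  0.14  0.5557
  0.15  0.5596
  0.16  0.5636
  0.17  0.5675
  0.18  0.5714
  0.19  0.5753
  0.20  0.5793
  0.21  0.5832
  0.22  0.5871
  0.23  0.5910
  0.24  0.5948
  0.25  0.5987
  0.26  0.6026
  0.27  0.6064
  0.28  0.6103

€82.30

T = 1.25;  σ√T = 0.4249
d₁ = [ln(470/500) + (0.066 + 0.38²/2)·1.25] / 0.4249 = [-0.0619 + 0.1727] / 0.4249 = 0.2610 ⇒ 0.26
d₂ = d₁ − σ√T = 0.2610 − 0.4249 = -0.1639 ⇒ -0.16
exp(−rT) = exp(−0.066·1.25) = 0.9208
N(d₁) = N(0.26) = 0.6026;  N(d₂) = N(-0.16) = 0.4364
C = 470·0.6026 − 500·0.9208·0.4364 = 283.2220 − 200.9186 = 82.3034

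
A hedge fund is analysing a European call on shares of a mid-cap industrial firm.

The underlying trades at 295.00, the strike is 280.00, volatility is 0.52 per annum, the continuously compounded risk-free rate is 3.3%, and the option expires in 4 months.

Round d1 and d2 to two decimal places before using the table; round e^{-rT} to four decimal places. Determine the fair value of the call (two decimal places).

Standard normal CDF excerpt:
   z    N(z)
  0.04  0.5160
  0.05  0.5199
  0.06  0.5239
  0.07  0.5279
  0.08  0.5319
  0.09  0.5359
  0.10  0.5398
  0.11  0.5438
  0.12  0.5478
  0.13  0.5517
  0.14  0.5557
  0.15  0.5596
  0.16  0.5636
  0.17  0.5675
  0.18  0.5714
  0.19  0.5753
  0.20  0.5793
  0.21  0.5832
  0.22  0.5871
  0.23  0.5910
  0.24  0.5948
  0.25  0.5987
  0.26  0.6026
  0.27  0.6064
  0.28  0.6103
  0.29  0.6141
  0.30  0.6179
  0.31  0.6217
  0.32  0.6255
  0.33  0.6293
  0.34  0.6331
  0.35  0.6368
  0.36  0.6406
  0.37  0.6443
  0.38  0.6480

T = 0.3333;  σ√T = 0.3002
d₁ = [ln(295/280) + (0.033 + ½·0.52²)·0.3333] / (σ√T) = (0.0522 + 0.0561) / 0.3002 = 0.3606 ⇒ 0.36
d₂ = 0.3606 − 0.3002 = 0.0604 ⇒ 0.06
e^(−rT) = e^(−0.033·0.3333) = 0.9891
N(d₁) = N(0.36) = 0.6406;  N(d₂) = N(0.06) = 0.5239
C = 295·0.6406 − 280·0.9891·0.5239 = 188.9770 − 145.0931 = 43.8839

43.88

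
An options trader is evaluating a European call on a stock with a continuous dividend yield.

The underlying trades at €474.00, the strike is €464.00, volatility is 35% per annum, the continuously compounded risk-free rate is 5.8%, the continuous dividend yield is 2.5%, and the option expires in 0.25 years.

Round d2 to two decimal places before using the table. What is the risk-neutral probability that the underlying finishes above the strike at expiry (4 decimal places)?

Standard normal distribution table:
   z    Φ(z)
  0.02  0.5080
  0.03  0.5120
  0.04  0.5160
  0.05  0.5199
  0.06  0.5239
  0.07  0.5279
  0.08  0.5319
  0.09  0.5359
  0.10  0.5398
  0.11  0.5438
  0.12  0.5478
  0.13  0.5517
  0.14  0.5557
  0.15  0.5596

σ√T = 0.35·√0.25 = 0.1750
ln(S/K) + (r − q + σ²/2)T = ln(474/464) + (0.058 − 0.025 + 0.35²/2)·0.25 = 0.0213 + 0.0236 = 0.0449
d₁ = 0.0449 / 0.1750 = 0.2565 → 0.26
d₂ = d₁ − σ√T = 0.2565 − 0.1750 = 0.0815 → 0.08
Pr(exercise) under Q = N(d₂) = 0.5319

0.5319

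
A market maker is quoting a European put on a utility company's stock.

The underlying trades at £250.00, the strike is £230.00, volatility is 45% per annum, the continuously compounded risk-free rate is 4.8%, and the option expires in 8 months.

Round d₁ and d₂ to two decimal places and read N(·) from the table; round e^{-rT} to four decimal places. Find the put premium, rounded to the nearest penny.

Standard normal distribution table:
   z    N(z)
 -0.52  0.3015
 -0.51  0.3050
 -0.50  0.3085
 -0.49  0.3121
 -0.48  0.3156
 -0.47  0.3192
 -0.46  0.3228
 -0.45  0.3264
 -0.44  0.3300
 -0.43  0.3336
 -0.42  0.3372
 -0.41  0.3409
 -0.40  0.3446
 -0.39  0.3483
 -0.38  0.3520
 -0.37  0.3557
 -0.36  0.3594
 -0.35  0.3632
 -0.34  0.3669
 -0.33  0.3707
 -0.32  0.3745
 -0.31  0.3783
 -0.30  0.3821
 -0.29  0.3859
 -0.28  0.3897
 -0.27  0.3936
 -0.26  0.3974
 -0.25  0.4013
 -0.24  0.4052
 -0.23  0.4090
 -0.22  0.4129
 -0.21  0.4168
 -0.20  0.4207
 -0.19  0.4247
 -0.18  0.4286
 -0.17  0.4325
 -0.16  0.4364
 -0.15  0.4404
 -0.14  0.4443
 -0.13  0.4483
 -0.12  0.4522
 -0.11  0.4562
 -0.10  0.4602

T = 0.6667;  σ√T = 0.3674
d₁ = [ln(250/230) + (0.048 + 0.45²/2)·0.6667] / 0.3674 = [0.0834 + 0.0995] / 0.3674 = 0.4977 ≈ 0.50
d₂ = d₁ − σ√T = 0.4977 − 0.3674 = 0.1303 ≈ 0.13
e^(−rT) = e^(−0.048·0.6667) = 0.9685
N(−d₂) = N(-0.13) = 0.4483;  N(−d₁) = N(-0.50) = 0.3085
P = 230·0.9685·0.4483 − 250·0.3085 = 99.8611 − 77.1250 = 22.7361

£22.74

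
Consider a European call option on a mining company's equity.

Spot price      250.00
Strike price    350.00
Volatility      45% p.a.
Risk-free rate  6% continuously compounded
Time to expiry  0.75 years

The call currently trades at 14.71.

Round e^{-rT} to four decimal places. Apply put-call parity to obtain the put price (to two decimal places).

e^(−rT) = e^(−0.06·0.75) = 0.9560
Put-call parity: C − P = S − K·e^(−rT) = 250 − 350·0.9560 = 250 − 334.6000 = -84.6000
P = C − (C − P) = 14.71 − (-84.6000) = 99.3100

99.31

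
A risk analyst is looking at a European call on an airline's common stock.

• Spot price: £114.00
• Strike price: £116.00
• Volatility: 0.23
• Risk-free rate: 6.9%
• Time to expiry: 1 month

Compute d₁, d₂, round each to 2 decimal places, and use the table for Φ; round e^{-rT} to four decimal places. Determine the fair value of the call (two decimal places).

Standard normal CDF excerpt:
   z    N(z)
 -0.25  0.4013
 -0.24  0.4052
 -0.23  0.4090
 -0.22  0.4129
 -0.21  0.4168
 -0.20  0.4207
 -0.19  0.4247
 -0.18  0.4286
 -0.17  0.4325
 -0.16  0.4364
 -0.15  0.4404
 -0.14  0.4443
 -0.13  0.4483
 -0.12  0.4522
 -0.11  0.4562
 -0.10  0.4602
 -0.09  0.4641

T = 0.08333;  σ√T = 0.0664
ln(S/K) + (r + σ²/2)T = ln(114/116) + (0.069 + 0.23²/2)·0.08333 = -0.0174 + 0.0080 = -0.0094
d₁ = -0.0094 / 0.0664 = -0.1421 ≈ -0.14
d₂ = d₁ − σ√T = -0.1421 − 0.0664 = -0.2085 ≈ -0.21
e^(−rT) = e^(−0.069·0.08333) = 0.9943
C = 114·N(-0.14) − 116·0.9943·N(-0.21) = 114·0.4443 − 116·0.9943·0.4168 = 50.6502 − 48.0732 = 2.5770

£2.58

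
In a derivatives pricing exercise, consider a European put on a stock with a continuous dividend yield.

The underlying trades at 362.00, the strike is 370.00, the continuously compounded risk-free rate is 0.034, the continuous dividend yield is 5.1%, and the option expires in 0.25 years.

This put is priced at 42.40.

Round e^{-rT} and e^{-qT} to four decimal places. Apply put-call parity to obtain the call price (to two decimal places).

32.95

e^(−qT) = e^(−0.051·0.25) = 0.9873;  e^(−rT) = e^(−0.034·0.25) = 0.9915
Put-call parity: C − P = S·e^(−qT) − K·e^(−rT) = 362·0.9873 − 370·0.9915 = 357.4026 − 366.8550 = -9.4524
C = P + (C − P) = 42.40 + (-9.4524) = 32.9476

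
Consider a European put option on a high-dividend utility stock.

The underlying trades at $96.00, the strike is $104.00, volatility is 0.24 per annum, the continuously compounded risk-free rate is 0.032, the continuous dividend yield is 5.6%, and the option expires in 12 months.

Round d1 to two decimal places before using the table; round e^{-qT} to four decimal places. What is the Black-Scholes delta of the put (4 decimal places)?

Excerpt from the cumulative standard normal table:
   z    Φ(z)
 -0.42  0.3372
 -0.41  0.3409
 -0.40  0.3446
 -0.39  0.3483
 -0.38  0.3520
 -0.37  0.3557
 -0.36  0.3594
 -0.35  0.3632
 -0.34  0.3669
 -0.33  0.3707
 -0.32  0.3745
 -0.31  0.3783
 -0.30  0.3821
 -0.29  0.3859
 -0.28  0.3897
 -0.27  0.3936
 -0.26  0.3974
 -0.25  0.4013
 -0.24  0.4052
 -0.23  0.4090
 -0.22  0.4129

-0.5878

σ√T = 0.24·√1 = 0.2400
d₁ = [ln(96/104) + (0.032 − 0.056 + ½·0.24²)·1] / (σ√T) = (-0.0800 + 0.0048) / 0.2400 = -0.3135 which rounds to -0.31
N(d₁) = N(-0.31) = 0.3783
Δ_put = e^(−qT)·(N(d₁) − 1) = 0.9455·(0.3783 − 1) = -0.5878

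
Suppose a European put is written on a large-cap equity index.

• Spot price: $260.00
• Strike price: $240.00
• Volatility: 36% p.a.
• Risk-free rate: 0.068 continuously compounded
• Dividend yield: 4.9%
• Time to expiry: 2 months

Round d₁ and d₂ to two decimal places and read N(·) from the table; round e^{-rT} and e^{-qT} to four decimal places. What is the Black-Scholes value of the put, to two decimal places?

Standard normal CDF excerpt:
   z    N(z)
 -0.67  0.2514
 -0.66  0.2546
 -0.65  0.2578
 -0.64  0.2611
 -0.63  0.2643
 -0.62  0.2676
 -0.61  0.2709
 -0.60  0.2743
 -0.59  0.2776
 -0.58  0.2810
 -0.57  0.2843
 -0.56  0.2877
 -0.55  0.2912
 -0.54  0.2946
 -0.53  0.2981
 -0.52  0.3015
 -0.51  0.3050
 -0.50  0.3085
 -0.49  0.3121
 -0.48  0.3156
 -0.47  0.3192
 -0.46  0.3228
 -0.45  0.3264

σ√T = 0.36 × 0.4082 = 0.1470
d₁ = [ln(260/240) + (0.068 − 0.049 + 0.36²/2)·0.1667] / 0.1470 = [0.0800 + 0.0140] / 0.1470 = 0.6397 ≈ 0.64
d₂ = d₁ − σ√T = 0.6397 − 0.1470 = 0.4927 ≈ 0.49
e^(−qT) = e^(−0.049·0.1667) = 0.9919;  e^(−rT) = e^(−0.068·0.1667) = 0.9887
P = 240·0.9887·N(-0.49) − 260·0.9919·N(-0.64) = 240·0.9887·0.3121 − 260·0.9919·0.2611 = 74.0576 − 67.3361 = 6.7215

$6.72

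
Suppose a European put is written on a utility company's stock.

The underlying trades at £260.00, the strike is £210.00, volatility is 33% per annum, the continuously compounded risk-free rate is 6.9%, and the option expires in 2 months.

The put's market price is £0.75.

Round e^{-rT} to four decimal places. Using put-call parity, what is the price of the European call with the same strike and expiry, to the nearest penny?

£53.14

exp(−rT) = exp(−0.069·0.1667) = 0.9886
Put-call parity: C − P = S − K·e^(−rT) = 260 − 210·0.9886 = 260 − 207.6060 = 52.3940
C = P + (C − P) = 0.75 + (52.3940) = 53.1440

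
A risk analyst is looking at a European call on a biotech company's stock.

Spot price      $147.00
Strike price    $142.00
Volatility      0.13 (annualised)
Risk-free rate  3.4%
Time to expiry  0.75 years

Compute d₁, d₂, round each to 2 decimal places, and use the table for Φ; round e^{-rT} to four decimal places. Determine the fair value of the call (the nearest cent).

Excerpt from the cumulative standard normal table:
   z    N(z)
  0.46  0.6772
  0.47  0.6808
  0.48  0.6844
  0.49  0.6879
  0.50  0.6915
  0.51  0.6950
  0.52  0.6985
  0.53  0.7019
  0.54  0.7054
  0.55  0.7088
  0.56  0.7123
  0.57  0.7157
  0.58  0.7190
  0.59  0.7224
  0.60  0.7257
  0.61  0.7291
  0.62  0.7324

σ√T = 0.13·√0.75 = 0.1126
d₁ = [ln(147/142) + (0.034 + 0.13²/2)·0.75] / 0.1126 = [0.0346 + 0.0318] / 0.1126 = 0.5902 ≈ 0.59
d₂ = d₁ − σ√T = 0.5902 − 0.1126 = 0.4776 ≈ 0.48
exp(−rT) = exp(−0.034·0.75) = 0.9748
C = 147·N(0.59) − 142·0.9748·N(0.48) = 147·0.7224 − 142·0.9748·0.6844 = 106.1928 − 94.7357 = 11.4571

$11.46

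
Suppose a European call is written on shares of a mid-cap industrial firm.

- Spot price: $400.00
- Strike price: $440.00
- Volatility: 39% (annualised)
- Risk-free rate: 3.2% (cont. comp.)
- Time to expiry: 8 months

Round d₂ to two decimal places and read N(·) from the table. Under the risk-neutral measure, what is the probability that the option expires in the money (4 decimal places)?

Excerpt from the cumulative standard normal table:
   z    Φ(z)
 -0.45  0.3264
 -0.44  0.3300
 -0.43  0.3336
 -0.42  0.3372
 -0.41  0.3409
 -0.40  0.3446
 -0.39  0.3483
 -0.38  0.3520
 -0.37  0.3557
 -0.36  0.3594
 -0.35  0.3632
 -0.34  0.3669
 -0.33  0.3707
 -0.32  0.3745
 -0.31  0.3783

T = 0.6667;  σ√T = 0.3184
d₁ = [ln(400/440) + (0.032 + ½·0.39²)·0.6667] / (σ√T) = (-0.0953 + 0.0720) / 0.3184 = -0.0731 which rounds to -0.07
d₂ = -0.0731 − 0.3184 = -0.3915 which rounds to -0.39
Risk-neutral Pr[S_T > K] = N(d₂) = N(-0.39) = 0.3483

0.3483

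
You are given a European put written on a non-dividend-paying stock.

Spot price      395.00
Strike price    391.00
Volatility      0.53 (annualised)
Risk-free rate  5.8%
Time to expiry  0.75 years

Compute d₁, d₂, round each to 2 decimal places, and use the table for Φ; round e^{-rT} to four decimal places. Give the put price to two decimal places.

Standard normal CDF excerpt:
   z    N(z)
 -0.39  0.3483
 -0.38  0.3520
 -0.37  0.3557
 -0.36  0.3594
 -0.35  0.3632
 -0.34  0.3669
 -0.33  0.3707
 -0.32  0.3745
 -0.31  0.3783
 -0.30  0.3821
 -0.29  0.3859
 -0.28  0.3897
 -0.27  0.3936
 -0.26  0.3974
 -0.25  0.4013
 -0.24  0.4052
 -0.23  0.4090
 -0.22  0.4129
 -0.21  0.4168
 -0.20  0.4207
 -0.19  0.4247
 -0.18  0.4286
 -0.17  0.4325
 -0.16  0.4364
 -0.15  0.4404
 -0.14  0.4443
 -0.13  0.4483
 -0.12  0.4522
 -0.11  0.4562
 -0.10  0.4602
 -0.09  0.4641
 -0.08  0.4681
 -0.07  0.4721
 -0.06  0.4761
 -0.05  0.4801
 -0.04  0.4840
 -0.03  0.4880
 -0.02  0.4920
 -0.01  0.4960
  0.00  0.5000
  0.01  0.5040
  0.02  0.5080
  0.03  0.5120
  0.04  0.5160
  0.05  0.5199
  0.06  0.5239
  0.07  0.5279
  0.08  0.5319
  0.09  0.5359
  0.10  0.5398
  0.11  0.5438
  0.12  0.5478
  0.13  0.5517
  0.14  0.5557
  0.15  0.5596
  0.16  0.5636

σ√T = 0.53·√0.75 = 0.4590
ln(S/K) + (r + σ²/2)T = ln(395/391) + (0.058 + 0.53²/2)·0.75 = 0.0102 + 0.1488 = 0.1590
d₁ = 0.1590 / 0.4590 = 0.3464 ⇒ 0.35
d₂ = d₁ − σ√T = 0.3464 − 0.4590 = -0.1125 ⇒ -0.11
e^(−rT) = e^(−0.058·0.75) = 0.9574
P = 391·0.9574·N(0.11) − 395·N(-0.35) = 391·0.9574·0.5438 − 395·0.3632 = 203.5679 − 143.4640 = 60.1039

60.10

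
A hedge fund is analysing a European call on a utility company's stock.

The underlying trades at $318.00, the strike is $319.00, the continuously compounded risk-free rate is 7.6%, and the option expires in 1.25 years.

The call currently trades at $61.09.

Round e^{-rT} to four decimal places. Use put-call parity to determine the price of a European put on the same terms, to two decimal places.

e^(−rT) = e^(−0.076·1.25) = 0.9094
Put-call parity: C − P = S − K·e^(−rT) = 318 − 319·0.9094 = 318 − 290.0986 = 27.9014
P = C − (C − P) = 61.09 − (27.9014) = 33.1886

$33.19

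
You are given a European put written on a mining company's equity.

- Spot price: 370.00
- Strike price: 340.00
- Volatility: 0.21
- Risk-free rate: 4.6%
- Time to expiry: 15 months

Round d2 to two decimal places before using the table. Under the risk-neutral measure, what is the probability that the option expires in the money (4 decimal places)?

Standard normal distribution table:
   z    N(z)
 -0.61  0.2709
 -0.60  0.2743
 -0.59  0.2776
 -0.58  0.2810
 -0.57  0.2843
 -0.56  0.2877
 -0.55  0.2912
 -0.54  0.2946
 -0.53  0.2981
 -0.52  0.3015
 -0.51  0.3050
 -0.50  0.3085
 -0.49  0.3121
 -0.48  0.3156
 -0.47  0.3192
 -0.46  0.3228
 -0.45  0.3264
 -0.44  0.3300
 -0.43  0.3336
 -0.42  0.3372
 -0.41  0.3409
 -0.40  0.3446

0.3121

T = 1.25;  σ√T = 0.2348
ln(S/K) + (r + σ²/2)T = ln(370/340) + (0.046 + 0.21²/2)·1.25 = 0.0846 + 0.0851 = 0.1696
d₁ = 0.1696 / 0.2348 = 0.7224 ≈ 0.72
d₂ = d₁ − σ√T = 0.7224 − 0.2348 = 0.4877 ≈ 0.49
Pr(exercise) under Q = N(−d₂) = N(-0.49) = 0.3121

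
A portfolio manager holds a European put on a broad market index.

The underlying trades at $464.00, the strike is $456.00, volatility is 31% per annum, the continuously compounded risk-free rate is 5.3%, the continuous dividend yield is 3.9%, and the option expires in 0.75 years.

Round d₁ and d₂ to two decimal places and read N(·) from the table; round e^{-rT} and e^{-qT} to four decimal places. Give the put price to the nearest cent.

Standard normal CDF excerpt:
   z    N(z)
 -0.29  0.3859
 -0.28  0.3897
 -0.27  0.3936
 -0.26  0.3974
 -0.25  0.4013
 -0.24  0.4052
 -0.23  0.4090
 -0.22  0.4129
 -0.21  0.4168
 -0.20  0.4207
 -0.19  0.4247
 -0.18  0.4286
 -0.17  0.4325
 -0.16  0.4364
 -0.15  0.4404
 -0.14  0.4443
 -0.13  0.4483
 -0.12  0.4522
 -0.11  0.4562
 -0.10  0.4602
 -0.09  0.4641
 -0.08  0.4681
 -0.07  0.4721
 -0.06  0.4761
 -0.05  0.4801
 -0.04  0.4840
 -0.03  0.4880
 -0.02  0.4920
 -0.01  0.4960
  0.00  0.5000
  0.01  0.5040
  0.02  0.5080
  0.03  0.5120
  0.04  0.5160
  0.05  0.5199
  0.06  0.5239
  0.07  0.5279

$41.77

σ√T = 0.31 × 0.8660 = 0.2685
ln(S/K) + (r − q + σ²/2)T = ln(464/456) + (0.053 − 0.039 + 0.31²/2)·0.75 = 0.0174 + 0.0465 = 0.0639
d₁ = 0.0639 / 0.2685 = 0.2381 ≈ 0.24
d₂ = d₁ − σ√T = 0.2381 − 0.2685 = -0.0303 ≈ -0.03
e^(−qT) = e^(−0.039·0.75) = 0.9712;  e^(−rT) = e^(−0.053·0.75) = 0.9610
P = 456·0.9610·N(0.03) − 464·0.9712·N(-0.24) = 456·0.9610·0.5120 − 464·0.9712·0.4052 = 224.3666 − 182.5980 = 41.7686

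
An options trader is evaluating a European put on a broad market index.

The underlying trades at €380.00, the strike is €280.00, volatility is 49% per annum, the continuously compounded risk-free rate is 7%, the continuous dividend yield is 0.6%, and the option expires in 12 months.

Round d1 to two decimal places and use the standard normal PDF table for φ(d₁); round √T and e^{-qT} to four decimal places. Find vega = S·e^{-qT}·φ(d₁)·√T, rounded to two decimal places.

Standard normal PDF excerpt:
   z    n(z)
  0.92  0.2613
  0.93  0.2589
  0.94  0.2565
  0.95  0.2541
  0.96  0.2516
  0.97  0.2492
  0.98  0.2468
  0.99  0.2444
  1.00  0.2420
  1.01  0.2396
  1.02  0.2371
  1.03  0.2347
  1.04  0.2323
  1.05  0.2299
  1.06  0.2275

91.41

T = 1;  σ√T = 0.4900
d₁ = [ln(380/280) + (0.07 − 0.006 + ½·0.49²)·1] / (σ√T) = (0.3054 + 0.1840) / 0.4900 = 0.9988 ⇒ 1.00
√T = √1 = 1.0000
φ(d₁) = φ(1.00) = 0.2420
exp(−qT) = exp(−0.006·1) = 0.9940
vega = S·exp(−qT)·φ(d₁)·√T = 380·0.9940·0.2420·1.0000 = 91.4082
(Vega is the same for a European call and put with the same parameters.)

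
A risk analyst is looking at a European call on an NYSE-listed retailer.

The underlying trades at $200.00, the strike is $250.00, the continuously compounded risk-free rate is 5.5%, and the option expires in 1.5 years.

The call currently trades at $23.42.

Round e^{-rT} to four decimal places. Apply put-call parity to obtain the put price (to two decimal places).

exp(−rT) = exp(−0.055·1.5) = 0.9208
Put-call parity: C − P = S − K·e^(−rT) = 200 − 250·0.9208 = 200 − 230.2000 = -30.2000
P = C − (C − P) = 23.42 − (-30.2000) = 53.6200

$53.62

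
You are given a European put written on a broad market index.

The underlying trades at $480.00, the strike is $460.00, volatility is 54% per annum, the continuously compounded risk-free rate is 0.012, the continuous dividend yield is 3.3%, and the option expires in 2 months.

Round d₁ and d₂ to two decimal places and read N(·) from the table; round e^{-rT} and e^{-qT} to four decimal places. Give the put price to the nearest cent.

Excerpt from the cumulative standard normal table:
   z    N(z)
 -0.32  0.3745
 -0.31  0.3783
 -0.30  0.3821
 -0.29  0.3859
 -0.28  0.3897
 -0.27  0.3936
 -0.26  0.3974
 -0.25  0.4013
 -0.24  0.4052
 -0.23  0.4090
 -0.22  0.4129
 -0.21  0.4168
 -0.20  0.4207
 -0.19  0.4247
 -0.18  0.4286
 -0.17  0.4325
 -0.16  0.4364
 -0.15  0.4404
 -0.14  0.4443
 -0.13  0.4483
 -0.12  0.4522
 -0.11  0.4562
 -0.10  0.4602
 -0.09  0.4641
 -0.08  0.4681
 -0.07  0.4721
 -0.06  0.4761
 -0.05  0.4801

T = 0.1667;  σ√T = 0.2205
d₁ = [ln(480/460) + (0.012 − 0.033 + ½·0.54²)·0.1667] / (σ√T) = (0.0426 + 0.0208) / 0.2205 = 0.2874 which rounds to 0.29
d₂ = 0.2874 − 0.2205 = 0.0670 which rounds to 0.07
exp(−qT) = exp(−0.033·0.1667) = 0.9945;  exp(−rT) = exp(−0.012·0.1667) = 0.9980
N(−d₂) = N(-0.07) = 0.4721;  N(−d₁) = N(-0.29) = 0.3859
P = 460·0.9980·0.4721 − 480·0.9945·0.3859 = 216.7317 − 184.2132 = 32.5184

$32.52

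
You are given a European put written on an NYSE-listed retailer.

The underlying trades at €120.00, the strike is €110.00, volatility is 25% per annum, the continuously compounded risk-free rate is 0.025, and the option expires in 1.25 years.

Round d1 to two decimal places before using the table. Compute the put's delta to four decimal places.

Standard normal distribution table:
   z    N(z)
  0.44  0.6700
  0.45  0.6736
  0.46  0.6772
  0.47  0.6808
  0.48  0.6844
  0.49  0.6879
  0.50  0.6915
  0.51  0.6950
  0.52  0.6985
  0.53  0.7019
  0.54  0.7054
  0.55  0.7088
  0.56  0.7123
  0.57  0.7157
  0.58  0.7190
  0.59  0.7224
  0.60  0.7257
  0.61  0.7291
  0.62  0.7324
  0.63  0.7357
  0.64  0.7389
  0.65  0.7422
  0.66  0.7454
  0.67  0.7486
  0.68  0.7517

-0.2877

σ√T = 0.25 × 1.1180 = 0.2795
d₁ = [ln(120/110) + (0.025 + 0.25²/2)·1.25] / 0.2795 = [0.0870 + 0.0703] / 0.2795 = 0.5629 → 0.56
N(d₁) = N(0.56) = 0.7123
Δ_put = N(d₁) − 1 = 0.7123 − 1 = -0.2877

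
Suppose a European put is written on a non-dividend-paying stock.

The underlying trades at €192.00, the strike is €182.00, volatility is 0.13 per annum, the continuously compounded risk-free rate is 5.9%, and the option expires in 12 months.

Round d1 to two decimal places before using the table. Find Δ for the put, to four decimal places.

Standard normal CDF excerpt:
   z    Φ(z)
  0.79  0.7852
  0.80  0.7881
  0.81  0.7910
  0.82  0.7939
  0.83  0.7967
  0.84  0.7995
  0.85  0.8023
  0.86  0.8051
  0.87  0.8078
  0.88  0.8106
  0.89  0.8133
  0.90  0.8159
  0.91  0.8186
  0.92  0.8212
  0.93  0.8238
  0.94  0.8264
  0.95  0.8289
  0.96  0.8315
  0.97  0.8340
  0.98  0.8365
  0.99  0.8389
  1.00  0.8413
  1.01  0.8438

-0.1762

σ√T = 0.13 × 1.0000 = 0.1300
d₁ = [ln(192/182) + (0.059 + 0.13²/2)·1] / 0.1300 = [0.0535 + 0.0674] / 0.1300 = 0.9303 ≈ 0.93
N(d₁) = N(0.93) = 0.8238
Δ_put = N(d₁) − 1 = 0.8238 − 1 = -0.1762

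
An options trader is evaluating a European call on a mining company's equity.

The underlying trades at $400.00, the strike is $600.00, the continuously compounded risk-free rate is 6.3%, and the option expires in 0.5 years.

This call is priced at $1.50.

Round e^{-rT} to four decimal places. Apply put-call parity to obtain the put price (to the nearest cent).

$182.90

exp(−rT) = exp(−0.063·0.5) = 0.9690
Put-call parity: C − P = S − K·e^(−rT) = 400 − 600·0.9690 = 400 − 581.4000 = -181.4000
P = C − (C − P) = 1.50 − (-181.4000) = 182.9000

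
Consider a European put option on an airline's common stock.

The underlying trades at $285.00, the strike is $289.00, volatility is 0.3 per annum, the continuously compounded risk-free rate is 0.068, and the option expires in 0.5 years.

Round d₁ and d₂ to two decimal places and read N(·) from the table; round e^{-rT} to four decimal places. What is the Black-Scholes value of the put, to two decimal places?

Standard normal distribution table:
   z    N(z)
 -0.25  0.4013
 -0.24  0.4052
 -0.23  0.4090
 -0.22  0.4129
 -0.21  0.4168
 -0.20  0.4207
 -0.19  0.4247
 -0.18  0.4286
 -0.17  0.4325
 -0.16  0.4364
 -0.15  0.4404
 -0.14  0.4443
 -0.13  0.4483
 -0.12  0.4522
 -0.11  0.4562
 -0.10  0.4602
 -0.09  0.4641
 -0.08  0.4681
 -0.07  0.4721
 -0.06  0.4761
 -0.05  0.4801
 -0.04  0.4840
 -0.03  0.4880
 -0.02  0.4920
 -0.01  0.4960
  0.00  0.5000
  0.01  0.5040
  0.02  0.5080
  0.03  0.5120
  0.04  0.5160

$20.89

σ√T = 0.3·√0.5 = 0.2121
ln(S/K) + (r + σ²/2)T = ln(285/289) + (0.068 + 0.3²/2)·0.5 = -0.0139 + 0.0565 = 0.0426
d₁ = 0.0426 / 0.2121 = 0.2006 → 0.20
d₂ = d₁ − σ√T = 0.2006 − 0.2121 = -0.0115 → -0.01
exp(−rT) = exp(−0.068·0.5) = 0.9666
P = 289·0.9666·N(0.01) − 285·N(-0.20) = 289·0.9666·0.5040 − 285·0.4207 = 140.7911 − 119.8995 = 20.8916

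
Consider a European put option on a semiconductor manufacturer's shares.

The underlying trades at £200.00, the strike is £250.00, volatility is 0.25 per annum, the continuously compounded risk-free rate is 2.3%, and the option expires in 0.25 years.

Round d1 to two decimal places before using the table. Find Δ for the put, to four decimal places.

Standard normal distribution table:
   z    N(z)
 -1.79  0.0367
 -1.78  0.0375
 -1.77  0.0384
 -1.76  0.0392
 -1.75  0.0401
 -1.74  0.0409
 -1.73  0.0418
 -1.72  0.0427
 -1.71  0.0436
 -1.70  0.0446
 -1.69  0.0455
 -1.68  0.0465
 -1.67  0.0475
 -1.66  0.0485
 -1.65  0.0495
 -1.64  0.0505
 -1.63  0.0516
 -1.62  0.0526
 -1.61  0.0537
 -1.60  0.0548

σ√T = 0.25·√0.25 = 0.1250
d₁ = [ln(200/250) + (0.023 + ½·0.25²)·0.25] / (σ√T) = (-0.2231 + 0.0136) / 0.1250 = -1.6766 which rounds to -1.68
N(d₁) = N(-1.68) = 0.0465
Δ_put = N(d₁) − 1 = 0.0465 − 1 = -0.9535

-0.9535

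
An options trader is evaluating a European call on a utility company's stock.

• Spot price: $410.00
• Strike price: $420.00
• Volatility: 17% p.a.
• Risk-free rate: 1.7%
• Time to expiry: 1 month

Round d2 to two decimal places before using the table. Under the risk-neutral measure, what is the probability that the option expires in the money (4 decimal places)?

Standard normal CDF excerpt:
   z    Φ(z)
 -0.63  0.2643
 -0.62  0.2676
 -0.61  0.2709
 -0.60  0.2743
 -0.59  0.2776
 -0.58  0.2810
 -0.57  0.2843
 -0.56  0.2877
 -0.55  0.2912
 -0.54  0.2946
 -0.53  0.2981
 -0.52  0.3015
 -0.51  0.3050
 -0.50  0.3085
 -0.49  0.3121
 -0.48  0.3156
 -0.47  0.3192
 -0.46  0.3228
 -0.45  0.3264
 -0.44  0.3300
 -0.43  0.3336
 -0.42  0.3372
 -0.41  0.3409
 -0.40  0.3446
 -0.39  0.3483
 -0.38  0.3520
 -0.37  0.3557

0.3121

σ√T = 0.17·√0.08333 = 0.0491
d₁ = [ln(410/420) + (0.017 + ½·0.17²)·0.08333] / (σ√T) = (-0.0241 + 0.0026) / 0.0491 = -0.4376 → -0.44
d₂ = -0.4376 − 0.0491 = -0.4867 → -0.49
Risk-neutral Pr[S_T > K] = N(d₂) = N(-0.49) = 0.3121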